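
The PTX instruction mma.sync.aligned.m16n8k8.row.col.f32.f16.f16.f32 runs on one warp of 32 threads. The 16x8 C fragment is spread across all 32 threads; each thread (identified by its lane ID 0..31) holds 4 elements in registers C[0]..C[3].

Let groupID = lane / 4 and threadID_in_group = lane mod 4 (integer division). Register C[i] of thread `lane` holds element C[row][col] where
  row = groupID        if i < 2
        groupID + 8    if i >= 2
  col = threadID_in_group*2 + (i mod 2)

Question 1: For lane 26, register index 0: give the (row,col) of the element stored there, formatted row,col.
6,4

L=26→G=26>>2=6, T=26&3=2
[0]→row 6+0=6  col 2·2+0=4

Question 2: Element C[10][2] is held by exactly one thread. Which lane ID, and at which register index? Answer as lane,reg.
9,2

r=10->g=2,rb=1  c=2->t=1,b0=0
L=2*4+1=9  i=1*2+0=2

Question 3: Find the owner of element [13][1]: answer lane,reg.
20,3

r=13⇒gr=5,Rb=1  c=1⇒th=0,odd=1
L=5*4+0=20  i=1*2+1=3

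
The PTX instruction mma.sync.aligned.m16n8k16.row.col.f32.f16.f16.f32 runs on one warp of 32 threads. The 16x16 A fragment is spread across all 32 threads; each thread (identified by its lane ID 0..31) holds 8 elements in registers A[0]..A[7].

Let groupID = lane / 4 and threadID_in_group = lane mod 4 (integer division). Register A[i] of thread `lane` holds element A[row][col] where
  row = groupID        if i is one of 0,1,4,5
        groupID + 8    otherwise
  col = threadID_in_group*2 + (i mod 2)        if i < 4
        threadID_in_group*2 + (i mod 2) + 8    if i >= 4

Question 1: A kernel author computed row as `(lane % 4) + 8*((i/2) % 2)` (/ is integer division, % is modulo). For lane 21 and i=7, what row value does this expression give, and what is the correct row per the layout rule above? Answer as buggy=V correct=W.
`(lane % 4) + 8*((i/2) % 2)`[21,7]->9
lane 21: gid=5 (21/4), tid=1 (21%4)
i=7: r=5+8=13, c=1*2+1+8=11
row: 9 vs 13

buggy=9 correct=13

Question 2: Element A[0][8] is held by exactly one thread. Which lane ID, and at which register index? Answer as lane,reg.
r: 0->gid=0,r8=0  c: 8->c8=1,tid=0,i&1=0
L=0*4+0=0  i=1*4+0*2+0=4

0,4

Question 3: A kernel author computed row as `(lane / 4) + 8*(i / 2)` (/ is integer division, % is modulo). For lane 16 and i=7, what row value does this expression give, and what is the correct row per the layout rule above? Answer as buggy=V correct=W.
buggy=28 correct=12

`(lane / 4) + 8*(i / 2)`[16,7]=>28
lane 16: grp=4 (16/4), tig=0 (16%4)
i=7: r=4+8=12, c=0*2+1+8=9
row: 28 vs 12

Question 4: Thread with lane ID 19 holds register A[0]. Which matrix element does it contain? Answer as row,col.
4,6

19: grp=4,tig=3
[0] (4+0,3*2+0+0) = (4,6)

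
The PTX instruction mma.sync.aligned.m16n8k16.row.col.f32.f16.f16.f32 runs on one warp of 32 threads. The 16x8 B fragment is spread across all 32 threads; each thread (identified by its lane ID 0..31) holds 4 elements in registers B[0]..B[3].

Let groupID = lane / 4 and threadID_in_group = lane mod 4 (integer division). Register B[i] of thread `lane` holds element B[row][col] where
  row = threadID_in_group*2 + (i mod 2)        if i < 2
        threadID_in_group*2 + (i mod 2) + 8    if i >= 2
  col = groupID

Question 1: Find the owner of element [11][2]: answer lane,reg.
c:2=>grp=2  r:11=>rB=1,tig=1,lo=1
L=2*4+1=9  i=1*2+1=3

9,3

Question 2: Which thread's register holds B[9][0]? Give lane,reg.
c=0->g=0  r=9->rb=1,t=0,b0=1
L=0*4+0=0  i=1*2+1=3

0,3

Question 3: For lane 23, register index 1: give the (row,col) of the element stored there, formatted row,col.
23: gr=5,th=3
[1] (3*2+1+0,5) = (7,5)

7,5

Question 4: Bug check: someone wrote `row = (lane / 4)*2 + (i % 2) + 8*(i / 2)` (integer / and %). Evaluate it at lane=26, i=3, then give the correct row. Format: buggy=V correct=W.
`(lane / 4)*2 + (i % 2) + 8*(i / 2)`[26,3]->21
lane 26->26/4=6, 26 mod 4=2
i=3  r:2·2+1+8->13  c:6
row: 21 vs 13

buggy=21 correct=13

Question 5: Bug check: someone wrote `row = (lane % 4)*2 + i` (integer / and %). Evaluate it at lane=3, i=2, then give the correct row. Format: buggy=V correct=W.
`(lane % 4)*2 + i`[3,2]->8
L=3->gid=3>>2=0, tid=3&3=3
[2]->row 3·2+0+8=14  col gid=0
row: 8 vs 14

buggy=8 correct=14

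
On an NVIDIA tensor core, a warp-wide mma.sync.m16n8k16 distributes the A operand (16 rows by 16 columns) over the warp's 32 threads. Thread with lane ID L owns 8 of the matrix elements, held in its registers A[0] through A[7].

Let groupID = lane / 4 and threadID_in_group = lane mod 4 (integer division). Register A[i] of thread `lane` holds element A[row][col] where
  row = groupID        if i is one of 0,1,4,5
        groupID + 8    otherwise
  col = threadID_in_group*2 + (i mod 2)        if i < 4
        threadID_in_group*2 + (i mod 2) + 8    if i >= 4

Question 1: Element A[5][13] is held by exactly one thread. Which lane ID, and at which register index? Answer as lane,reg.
r=5→G=5,rhi=0  c=13→chi=1,T=2,p=1
L=5*4+2=22  i=1*4+0*2+1=5

22,5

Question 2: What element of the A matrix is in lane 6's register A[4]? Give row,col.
1,12

lane 6⇒6/4=1, 6 mod 4=2
i=4  r:1+0⇒1  c:2·2+0+8⇒12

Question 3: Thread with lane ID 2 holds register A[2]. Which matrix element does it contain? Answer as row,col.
8,4

lane 2: g=0 (2/4), t=2 (2%4)
i=2: r=0+8=8, c=2*2+0+0=4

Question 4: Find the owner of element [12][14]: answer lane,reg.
r=12⇒gr=4,Rb=1  c=14⇒Cb=1,th=3,odd=0
L=4*4+3=19  i=1*4+1*2+0=6

19,6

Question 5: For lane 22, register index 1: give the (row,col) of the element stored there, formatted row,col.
lane 22: gr=5 (22/4), th=2 (22%4)
i=1: r=5+0=5, c=2*2+1+0=5

5,5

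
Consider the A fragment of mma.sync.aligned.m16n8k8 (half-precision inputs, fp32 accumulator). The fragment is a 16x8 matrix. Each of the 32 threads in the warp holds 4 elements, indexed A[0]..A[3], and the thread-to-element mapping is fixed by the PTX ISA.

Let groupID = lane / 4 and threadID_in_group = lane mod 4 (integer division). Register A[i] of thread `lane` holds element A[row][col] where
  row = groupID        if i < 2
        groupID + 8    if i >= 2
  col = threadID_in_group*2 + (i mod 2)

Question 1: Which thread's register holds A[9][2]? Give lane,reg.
5,2

r=9->g=1,rb=1  c=2->t=1,b0=0
L=1*4+1=5  i=1*2+0=2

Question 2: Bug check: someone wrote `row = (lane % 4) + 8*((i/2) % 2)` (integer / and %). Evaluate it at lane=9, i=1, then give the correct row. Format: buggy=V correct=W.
buggy=1 correct=2

`(lane % 4) + 8*((i/2) % 2)`[9,1]⇒1
lane 9: gr=2 (9/4), th=1 (9%4)
i=1: r=2+0=2, c=1*2+1=3
row: 1 vs 2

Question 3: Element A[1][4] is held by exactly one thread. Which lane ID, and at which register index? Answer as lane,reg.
6,0

r=1⇒gr=1,Rb=0  c=4⇒th=2,odd=0
L=1*4+2=6  i=0*2+0=0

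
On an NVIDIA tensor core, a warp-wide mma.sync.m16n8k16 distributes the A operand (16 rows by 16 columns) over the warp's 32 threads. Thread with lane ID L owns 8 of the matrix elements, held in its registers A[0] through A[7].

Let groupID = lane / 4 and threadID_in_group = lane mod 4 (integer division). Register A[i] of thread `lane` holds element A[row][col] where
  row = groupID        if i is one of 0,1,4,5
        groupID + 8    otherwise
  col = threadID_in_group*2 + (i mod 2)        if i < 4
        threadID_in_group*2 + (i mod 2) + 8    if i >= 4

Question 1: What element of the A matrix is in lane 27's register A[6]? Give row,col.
27: G=6,T=3
[6] (6+8,3*2+0+8) = (14,14)

14,14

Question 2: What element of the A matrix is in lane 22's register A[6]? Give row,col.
13,12

22: gr=5,th=2
[6] (5+8,2*2+0+8) = (13,12)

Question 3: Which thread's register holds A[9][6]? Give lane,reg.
r=9→G=1,rhi=1  c=6→chi=0,T=3,p=0
L=1*4+3=7  i=0*4+1*2+0=2

7,2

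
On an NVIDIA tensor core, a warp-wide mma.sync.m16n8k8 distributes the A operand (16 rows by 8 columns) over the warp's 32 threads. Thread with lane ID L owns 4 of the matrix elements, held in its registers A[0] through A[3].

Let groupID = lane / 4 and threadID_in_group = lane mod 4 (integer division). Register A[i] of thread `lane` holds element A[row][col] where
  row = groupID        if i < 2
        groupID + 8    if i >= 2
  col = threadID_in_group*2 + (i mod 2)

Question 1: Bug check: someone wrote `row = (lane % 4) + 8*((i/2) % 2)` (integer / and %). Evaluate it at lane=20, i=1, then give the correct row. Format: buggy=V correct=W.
`(lane % 4) + 8*((i/2) % 2)`[20,1]⇒0
lane 20: gr=5 (20/4), th=0 (20%4)
i=1: r=5+0=5, c=0*2+1=1
row: 0 vs 5

buggy=0 correct=5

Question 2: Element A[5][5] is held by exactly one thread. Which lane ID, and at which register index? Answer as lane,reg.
22,1

r=5->g=5,rb=0  c=5->t=2,b0=1
L=5*4+2=22  i=0*2+1=1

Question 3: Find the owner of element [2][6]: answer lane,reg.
11,0

r: 2->gid=2,r8=0  c: 6->tid=3,i&1=0
L=2*4+3=11  i=0*2+0=0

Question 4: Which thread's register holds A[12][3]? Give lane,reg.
r=12->g=4,rb=1  c=3->t=1,b0=1
L=4*4+1=17  i=1*2+1=3

17,3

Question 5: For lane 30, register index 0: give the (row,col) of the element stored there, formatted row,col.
7,4

30: gr=7,th=2
[0] (7+0,2*2+0) = (7,4)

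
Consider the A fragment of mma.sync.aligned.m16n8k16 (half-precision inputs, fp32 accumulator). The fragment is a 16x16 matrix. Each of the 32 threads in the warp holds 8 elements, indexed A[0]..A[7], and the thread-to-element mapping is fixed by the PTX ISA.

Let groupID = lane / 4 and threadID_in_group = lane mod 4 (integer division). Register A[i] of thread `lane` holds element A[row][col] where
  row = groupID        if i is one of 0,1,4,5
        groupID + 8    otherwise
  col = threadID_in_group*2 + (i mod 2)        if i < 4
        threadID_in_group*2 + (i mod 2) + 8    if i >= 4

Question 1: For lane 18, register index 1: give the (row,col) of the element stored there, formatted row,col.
L=18->gid=18>>2=4, tid=18&3=2
[1]->row 4+0=4  col 2·2+1+0=5

4,5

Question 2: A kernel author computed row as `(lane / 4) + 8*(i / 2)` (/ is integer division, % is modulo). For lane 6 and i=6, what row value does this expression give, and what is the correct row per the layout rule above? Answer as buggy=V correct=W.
`(lane / 4) + 8*(i / 2)`[6,6]=>25
lane 6=>6/4=1, 6 mod 4=2
i=6  r:1+8=>9  c:2·2+0+8=>12
row: 25 vs 9

buggy=25 correct=9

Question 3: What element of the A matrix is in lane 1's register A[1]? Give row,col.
L=1⇒gr=1>>2=0, th=1&3=1
[1]⇒row 0+0=0  col 1·2+1+0=3

0,3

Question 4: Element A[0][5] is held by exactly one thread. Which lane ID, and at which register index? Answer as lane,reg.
2,1

r=0⇒gr=0,Rb=0  c=5⇒Cb=0,th=2,odd=1
L=0*4+2=2  i=0*4+0*2+1=1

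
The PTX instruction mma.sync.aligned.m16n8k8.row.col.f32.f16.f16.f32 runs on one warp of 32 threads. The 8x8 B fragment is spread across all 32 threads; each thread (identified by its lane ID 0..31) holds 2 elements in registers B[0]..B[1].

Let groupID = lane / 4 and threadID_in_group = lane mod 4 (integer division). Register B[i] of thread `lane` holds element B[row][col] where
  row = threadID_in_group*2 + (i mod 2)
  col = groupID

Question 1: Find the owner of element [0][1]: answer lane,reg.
c=1→G=1  r=0→T=0,p=0
L=1*4+0=4  i=0=0

4,0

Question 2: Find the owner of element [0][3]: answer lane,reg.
12,0

c: 3->gid=3  r: 0->tid=0,i&1=0
L=3*4+0=12  i=0=0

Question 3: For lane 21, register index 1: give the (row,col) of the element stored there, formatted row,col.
L=21→G=21>>2=5, T=21&3=1
[1]→row 1·2+1=3  col G=5

3,5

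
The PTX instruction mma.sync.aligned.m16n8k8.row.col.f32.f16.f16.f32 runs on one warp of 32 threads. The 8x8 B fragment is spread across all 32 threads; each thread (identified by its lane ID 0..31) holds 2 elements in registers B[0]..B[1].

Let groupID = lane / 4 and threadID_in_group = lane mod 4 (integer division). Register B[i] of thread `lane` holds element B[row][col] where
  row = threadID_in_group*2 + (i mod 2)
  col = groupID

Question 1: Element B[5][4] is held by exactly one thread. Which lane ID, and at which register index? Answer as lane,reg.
18,1

c=4->g=4  r=5->t=2,b0=1
L=4*4+2=18  i=1=1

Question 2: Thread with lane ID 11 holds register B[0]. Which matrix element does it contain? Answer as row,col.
lane 11=>11/4=2, 11 mod 4=3
i=0  r:2·3+0=>6  c:2

6,2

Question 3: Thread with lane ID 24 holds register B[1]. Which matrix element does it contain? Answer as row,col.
lane 24: g=6 (24/4), t=0 (24%4)
i=1: r=0*2+1=1, c=g=6

1,6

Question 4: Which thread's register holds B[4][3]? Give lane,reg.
14,0

c=3⇒gr=3  r=4⇒th=2,odd=0
L=3*4+2=14  i=0=0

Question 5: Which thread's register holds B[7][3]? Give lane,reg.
15,1

c: 3->gid=3  r: 7->tid=3,i&1=1
L=3*4+3=15  i=1=1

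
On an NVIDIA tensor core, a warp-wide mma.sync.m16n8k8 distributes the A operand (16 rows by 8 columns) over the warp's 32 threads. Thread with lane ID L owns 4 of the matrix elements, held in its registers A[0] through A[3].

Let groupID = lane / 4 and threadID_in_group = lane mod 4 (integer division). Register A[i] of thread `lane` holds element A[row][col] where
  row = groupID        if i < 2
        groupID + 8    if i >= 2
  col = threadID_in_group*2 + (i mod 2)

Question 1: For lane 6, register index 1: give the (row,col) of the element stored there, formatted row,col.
1,5

lane 6: g=1 (6/4), t=2 (6%4)
i=1: r=1+0=1, c=2*2+1=5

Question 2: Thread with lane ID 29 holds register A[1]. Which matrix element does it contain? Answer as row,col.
29: gr=7,th=1
[1] (7+0,1*2+1) = (7,3)

7,3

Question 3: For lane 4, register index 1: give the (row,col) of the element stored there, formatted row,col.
1,1

L=4=>grp=4>>2=1, tig=4&3=0
[1]=>row 1+0=1  col 0·2+1=1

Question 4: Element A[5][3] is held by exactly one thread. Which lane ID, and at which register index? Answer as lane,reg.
21,1

r:5=>grp=5,rB=0  c:3=>tig=1,lo=1
L=5*4+1=21  i=0*2+1=1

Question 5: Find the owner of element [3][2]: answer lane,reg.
r=3->g=3,rb=0  c=2->t=1,b0=0
L=3*4+1=13  i=0*2+0=0

13,0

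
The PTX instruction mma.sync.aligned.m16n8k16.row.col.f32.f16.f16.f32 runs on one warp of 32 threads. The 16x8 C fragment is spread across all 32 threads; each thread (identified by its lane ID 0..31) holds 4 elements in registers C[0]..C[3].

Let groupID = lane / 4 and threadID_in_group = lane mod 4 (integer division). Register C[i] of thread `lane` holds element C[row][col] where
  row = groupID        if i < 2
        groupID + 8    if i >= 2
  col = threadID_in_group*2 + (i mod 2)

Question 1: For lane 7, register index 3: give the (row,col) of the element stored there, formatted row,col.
lane 7->7/4=1, 7 mod 4=3
i=3  r:1+8->9  c:2·3+1->7

9,7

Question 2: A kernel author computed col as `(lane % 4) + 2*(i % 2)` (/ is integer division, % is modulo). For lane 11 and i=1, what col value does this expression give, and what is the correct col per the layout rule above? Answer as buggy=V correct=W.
`(lane % 4) + 2*(i % 2)`[11,1]→5
L=11→G=11>>2=2, T=11&3=3
[1]→row 2+0=2  col 3·2+1=7
col: 5 vs 7

buggy=5 correct=7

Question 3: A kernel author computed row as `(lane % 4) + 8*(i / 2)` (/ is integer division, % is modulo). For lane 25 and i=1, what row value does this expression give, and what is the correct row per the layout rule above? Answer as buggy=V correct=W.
`(lane % 4) + 8*(i / 2)`[25,1]=>1
lane 25: grp=6 (25/4), tig=1 (25%4)
i=1: r=6+0=6, c=1*2+1=3
row: 1 vs 6

buggy=1 correct=6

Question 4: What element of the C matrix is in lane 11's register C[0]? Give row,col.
2,6

lane 11->11/4=2, 11 mod 4=3
i=0  r:2+0->2  c:2·3+0->6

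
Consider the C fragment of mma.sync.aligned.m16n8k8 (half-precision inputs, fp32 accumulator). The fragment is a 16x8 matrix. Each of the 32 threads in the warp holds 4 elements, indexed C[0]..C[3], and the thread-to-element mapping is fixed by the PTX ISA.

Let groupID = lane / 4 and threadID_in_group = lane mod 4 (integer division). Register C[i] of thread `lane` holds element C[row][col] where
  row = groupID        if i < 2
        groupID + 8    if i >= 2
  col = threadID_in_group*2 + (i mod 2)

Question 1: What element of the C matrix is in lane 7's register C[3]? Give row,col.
lane 7: gid=1 (7/4), tid=3 (7%4)
i=3: r=1+8=9, c=3*2+1=7

9,7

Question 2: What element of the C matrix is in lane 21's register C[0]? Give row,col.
5,2

21: gr=5,th=1
[0] (5+0,1*2+0) = (5,2)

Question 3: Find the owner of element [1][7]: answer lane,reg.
r:1=>grp=1,rB=0  c:7=>tig=3,lo=1
L=1*4+3=7  i=0*2+1=1

7,1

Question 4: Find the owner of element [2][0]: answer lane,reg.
r:2=>grp=2,rB=0  c:0=>tig=0,lo=0
L=2*4+0=8  i=0*2+0=0

8,0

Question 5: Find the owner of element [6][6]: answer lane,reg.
r: 6->gid=6,r8=0  c: 6->tid=3,i&1=0
L=6*4+3=27  i=0*2+0=0

27,0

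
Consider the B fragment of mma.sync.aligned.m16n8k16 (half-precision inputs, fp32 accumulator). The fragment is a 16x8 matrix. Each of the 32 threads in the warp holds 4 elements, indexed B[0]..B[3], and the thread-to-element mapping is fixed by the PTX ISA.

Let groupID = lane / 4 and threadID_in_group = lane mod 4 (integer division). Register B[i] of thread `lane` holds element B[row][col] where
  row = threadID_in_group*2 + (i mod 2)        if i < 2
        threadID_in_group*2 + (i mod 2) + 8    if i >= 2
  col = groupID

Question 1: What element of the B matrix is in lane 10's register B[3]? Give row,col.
lane 10->10/4=2, 10 mod 4=2
i=3  r:2·2+1+8->13  c:2

13,2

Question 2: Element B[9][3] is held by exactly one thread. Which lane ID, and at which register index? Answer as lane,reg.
12,3

c=3⇒gr=3  r=9⇒Rb=1,th=0,odd=1
L=3*4+0=12  i=1*2+1=3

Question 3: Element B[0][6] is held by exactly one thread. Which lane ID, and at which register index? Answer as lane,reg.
c=6⇒gr=6  r=0⇒Rb=0,th=0,odd=0
L=6*4+0=24  i=0*2+0=0

24,0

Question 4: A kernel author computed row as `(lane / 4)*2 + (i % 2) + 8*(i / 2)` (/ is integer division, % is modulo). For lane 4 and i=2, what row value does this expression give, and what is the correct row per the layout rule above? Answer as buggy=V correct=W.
buggy=10 correct=8

`(lane / 4)*2 + (i % 2) + 8*(i / 2)`[4,2]→10
lane 4→4/4=1, 4 mod 4=0
i=2  r:2·0+0+8→8  c:1
row: 10 vs 8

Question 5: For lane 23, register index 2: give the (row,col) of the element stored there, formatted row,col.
14,5

23: gid=5,tid=3
[2] (3*2+0+8,5) = (14,5)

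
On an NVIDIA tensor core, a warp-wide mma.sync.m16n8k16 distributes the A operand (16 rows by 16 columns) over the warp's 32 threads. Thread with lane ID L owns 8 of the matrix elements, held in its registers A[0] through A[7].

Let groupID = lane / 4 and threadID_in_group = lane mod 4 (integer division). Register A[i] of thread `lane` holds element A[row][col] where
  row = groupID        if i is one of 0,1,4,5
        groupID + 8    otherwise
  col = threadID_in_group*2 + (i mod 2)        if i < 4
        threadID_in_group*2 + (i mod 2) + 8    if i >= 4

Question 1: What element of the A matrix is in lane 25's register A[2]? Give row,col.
25: G=6,T=1
[2] (6+8,1*2+0+0) = (14,2)

14,2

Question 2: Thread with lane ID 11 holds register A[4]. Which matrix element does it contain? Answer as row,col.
2,14

lane 11: gr=2 (11/4), th=3 (11%4)
i=4: r=2+0=2, c=3*2+0+8=14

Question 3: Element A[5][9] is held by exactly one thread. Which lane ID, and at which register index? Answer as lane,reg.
20,5

r=5->g=5,rb=0  c=9->cb=1,t=0,b0=1
L=5*4+0=20  i=1*4+0*2+1=5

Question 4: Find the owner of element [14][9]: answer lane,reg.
r=14→G=6,rhi=1  c=9→chi=1,T=0,p=1
L=6*4+0=24  i=1*4+1*2+1=7

24,7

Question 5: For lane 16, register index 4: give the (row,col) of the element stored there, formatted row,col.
lane 16: g=4 (16/4), t=0 (16%4)
i=4: r=4+0=4, c=0*2+0+8=8

4,8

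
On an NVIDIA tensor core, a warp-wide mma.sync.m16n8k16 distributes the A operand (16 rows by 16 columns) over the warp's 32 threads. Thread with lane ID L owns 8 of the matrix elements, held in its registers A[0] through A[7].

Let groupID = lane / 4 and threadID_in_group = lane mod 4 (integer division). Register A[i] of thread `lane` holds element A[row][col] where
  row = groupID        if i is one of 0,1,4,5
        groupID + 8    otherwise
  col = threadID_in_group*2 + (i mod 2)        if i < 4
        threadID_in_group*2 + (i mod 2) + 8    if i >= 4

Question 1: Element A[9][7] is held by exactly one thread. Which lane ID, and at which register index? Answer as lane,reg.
7,3

r: 9->gid=1,r8=1  c: 7->c8=0,tid=3,i&1=1
L=1*4+3=7  i=0*4+1*2+1=3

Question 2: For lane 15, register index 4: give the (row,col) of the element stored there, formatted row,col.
L=15->g=15>>2=3, t=15&3=3
[4]->row 3+0=3  col 3·2+0+8=14

3,14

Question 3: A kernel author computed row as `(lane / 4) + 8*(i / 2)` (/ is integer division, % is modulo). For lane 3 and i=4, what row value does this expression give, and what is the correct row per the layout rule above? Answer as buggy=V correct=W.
buggy=16 correct=0

`(lane / 4) + 8*(i / 2)`[3,4]⇒16
L=3⇒gr=3>>2=0, th=3&3=3
[4]⇒row 0+0=0  col 3·2+0+8=14
row: 16 vs 0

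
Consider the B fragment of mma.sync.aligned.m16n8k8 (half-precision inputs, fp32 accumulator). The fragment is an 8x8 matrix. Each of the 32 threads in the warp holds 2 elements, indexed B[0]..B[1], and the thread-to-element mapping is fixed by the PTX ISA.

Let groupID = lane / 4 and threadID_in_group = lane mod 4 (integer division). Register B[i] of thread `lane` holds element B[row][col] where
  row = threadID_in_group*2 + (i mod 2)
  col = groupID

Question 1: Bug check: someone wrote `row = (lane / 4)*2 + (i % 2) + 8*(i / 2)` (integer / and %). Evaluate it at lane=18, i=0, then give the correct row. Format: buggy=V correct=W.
buggy=8 correct=4

`(lane / 4)*2 + (i % 2) + 8*(i / 2)`[18,0]->8
lane 18->18/4=4, 18 mod 4=2
i=0  r:2·2+0->4  c:4
row: 8 vs 4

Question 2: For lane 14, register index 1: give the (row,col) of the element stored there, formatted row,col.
5,3

lane 14=>14/4=3, 14 mod 4=2
i=1  r:2·2+1=>5  c:3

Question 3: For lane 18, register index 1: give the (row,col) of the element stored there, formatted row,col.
18: gid=4,tid=2
[1] (2*2+1,4) = (5,4)

5,4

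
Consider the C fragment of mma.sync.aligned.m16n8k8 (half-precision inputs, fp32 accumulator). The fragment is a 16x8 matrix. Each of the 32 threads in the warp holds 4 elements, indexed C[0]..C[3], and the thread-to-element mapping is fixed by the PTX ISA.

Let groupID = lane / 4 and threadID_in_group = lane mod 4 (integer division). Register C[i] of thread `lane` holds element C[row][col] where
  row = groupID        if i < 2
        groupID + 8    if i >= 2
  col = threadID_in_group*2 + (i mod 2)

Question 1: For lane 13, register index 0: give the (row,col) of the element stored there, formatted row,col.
L=13->g=13>>2=3, t=13&3=1
[0]->row 3+0=3  col 1·2+0=2

3,2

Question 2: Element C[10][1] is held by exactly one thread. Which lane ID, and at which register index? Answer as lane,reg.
8,3

r=10→G=2,rhi=1  c=1→T=0,p=1
L=2*4+0=8  i=1*2+1=3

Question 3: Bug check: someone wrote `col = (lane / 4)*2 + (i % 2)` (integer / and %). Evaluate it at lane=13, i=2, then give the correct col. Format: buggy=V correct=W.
`(lane / 4)*2 + (i % 2)`[13,2]=>6
lane 13=>13/4=3, 13 mod 4=1
i=2  r:3+8=>11  c:2·1+0=>2
col: 6 vs 2

buggy=6 correct=2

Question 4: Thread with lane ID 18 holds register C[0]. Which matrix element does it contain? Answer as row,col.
lane 18: G=4 (18/4), T=2 (18%4)
i=0: r=4+0=4, c=2*2+0=4

4,4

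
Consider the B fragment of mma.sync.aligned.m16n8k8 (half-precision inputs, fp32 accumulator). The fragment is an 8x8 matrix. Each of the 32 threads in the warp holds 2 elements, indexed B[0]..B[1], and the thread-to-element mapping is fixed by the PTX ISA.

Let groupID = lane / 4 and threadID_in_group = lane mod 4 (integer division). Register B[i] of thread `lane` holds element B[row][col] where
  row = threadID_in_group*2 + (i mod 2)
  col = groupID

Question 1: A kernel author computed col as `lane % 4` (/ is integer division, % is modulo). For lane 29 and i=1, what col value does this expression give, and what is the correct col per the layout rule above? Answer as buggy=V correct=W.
buggy=1 correct=7

`lane % 4`[29,1]->1
lane 29: gid=7 (29/4), tid=1 (29%4)
i=1: r=1*2+1=3, c=gid=7
col: 1 vs 7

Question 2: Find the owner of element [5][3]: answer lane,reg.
14,1

c: 3->gid=3  r: 5->tid=2,i&1=1
L=3*4+2=14  i=1=1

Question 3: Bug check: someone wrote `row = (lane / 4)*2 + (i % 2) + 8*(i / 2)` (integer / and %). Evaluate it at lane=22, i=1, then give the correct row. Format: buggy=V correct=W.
`(lane / 4)*2 + (i % 2) + 8*(i / 2)`[22,1]⇒11
L=22⇒gr=22>>2=5, th=22&3=2
[1]⇒row 2·2+1=5  col gr=5
row: 11 vs 5

buggy=11 correct=5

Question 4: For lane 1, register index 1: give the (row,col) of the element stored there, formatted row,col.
3,0

1: grp=0,tig=1
[1] (1*2+1,0) = (3,0)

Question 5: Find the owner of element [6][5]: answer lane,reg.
23,0

c:5=>grp=5  r:6=>tig=3,lo=0
L=5*4+3=23  i=0=0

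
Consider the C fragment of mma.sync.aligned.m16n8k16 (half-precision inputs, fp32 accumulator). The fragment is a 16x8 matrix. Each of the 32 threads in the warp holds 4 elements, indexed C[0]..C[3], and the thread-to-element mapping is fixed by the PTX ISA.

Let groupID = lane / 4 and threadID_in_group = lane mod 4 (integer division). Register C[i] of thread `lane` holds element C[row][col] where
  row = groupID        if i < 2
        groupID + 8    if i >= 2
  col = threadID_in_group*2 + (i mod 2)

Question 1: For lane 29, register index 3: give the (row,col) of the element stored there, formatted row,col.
15,3

lane 29: gr=7 (29/4), th=1 (29%4)
i=3: r=7+8=15, c=1*2+1=3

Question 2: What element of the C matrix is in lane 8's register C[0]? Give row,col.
2,0

lane 8→8/4=2, 8 mod 4=0
i=0  r:2+0→2  c:2·0+0→0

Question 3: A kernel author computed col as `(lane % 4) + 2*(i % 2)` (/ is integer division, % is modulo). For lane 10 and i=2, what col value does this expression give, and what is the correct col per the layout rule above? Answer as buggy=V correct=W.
`(lane % 4) + 2*(i % 2)`[10,2]=>2
L=10=>grp=10>>2=2, tig=10&3=2
[2]=>row 2+8=10  col 2·2+0=4
col: 2 vs 4

buggy=2 correct=4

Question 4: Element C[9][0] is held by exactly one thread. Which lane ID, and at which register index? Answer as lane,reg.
4,2

r: 9->gid=1,r8=1  c: 0->tid=0,i&1=0
L=1*4+0=4  i=1*2+0=2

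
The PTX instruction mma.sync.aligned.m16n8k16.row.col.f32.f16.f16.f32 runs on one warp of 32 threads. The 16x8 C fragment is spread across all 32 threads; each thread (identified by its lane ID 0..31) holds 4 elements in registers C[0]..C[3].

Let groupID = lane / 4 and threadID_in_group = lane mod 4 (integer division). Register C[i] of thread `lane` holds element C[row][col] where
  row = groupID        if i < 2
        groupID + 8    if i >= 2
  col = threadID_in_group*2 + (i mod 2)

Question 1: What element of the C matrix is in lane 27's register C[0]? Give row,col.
6,6

lane 27: gid=6 (27/4), tid=3 (27%4)
i=0: r=6+0=6, c=3*2+0=6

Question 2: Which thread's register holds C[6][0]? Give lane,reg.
r: 6->gid=6,r8=0  c: 0->tid=0,i&1=0
L=6*4+0=24  i=0*2+0=0

24,0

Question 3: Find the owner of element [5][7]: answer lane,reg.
r:5=>grp=5,rB=0  c:7=>tig=3,lo=1
L=5*4+3=23  i=0*2+1=1

23,1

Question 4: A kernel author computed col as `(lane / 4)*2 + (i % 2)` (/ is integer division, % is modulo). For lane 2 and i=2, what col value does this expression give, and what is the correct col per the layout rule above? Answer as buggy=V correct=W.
buggy=0 correct=4

`(lane / 4)*2 + (i % 2)`[2,2]->0
2: gid=0,tid=2
[2] (0+8,2*2+0) = (8,4)
col: 0 vs 4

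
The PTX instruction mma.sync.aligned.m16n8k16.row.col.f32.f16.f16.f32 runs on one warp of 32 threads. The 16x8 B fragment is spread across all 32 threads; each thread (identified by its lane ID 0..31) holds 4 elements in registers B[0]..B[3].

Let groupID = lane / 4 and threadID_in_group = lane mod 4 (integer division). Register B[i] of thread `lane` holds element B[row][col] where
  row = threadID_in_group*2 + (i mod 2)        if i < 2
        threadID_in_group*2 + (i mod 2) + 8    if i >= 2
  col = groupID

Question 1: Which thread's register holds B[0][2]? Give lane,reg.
8,0

c=2⇒gr=2  r=0⇒Rb=0,th=0,odd=0
L=2*4+0=8  i=0*2+0=0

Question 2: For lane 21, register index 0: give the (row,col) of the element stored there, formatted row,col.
L=21=>grp=21>>2=5, tig=21&3=1
[0]=>row 1·2+0+0=2  col grp=5

2,5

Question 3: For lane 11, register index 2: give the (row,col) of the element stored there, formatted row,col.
lane 11: gr=2 (11/4), th=3 (11%4)
i=2: r=3*2+0+8=14, c=gr=2

14,2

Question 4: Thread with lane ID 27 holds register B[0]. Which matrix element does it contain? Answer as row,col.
lane 27=>27/4=6, 27 mod 4=3
i=0  r:2·3+0+0=>6  c:6

6,6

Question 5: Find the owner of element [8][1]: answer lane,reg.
c=1->g=1  r=8->rb=1,t=0,b0=0
L=1*4+0=4  i=1*2+0=2

4,2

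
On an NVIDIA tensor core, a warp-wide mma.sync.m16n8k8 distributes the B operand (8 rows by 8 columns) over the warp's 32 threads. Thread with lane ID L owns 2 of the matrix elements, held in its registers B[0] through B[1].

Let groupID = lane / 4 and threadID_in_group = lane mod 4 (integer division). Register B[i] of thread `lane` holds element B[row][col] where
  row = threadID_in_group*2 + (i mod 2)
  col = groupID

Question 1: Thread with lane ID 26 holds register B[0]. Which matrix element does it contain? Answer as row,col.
26: G=6,T=2
[0] (2*2+0,6) = (4,6)

4,6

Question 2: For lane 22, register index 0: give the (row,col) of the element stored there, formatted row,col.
4,5

lane 22: grp=5 (22/4), tig=2 (22%4)
i=0: r=2*2+0=4, c=grp=5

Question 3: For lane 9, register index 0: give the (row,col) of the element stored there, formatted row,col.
L=9->gid=9>>2=2, tid=9&3=1
[0]->row 1·2+0=2  col gid=2

2,2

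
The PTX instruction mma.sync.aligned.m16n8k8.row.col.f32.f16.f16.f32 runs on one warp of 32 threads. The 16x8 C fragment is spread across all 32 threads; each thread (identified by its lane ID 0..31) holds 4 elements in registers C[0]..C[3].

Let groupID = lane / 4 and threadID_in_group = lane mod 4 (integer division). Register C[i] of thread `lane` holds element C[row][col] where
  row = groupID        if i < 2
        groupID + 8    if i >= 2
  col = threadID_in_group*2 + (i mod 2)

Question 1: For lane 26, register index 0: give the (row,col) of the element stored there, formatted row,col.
lane 26: grp=6 (26/4), tig=2 (26%4)
i=0: r=6+0=6, c=2*2+0=4

6,4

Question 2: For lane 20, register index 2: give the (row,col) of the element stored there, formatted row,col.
13,0

L=20→G=20>>2=5, T=20&3=0
[2]→row 5+8=13  col 0·2+0=0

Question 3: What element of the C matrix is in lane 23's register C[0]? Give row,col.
lane 23: gr=5 (23/4), th=3 (23%4)
i=0: r=5+0=5, c=3*2+0=6

5,6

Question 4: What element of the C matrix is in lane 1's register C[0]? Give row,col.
lane 1: grp=0 (1/4), tig=1 (1%4)
i=0: r=0+0=0, c=1*2+0=2

0,2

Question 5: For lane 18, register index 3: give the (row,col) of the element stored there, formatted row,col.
12,5

lane 18=>18/4=4, 18 mod 4=2
i=3  r:4+8=>12  c:2·2+1=>5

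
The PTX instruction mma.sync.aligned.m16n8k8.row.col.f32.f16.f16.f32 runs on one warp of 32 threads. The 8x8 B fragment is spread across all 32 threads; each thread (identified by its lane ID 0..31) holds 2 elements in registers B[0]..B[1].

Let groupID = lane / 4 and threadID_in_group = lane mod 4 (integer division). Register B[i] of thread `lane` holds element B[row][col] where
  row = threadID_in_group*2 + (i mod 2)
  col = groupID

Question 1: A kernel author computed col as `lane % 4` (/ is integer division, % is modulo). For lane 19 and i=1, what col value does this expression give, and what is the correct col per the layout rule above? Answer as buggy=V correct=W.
buggy=3 correct=4

`lane % 4`[19,1]->3
L=19->gid=19>>2=4, tid=19&3=3
[1]->row 3·2+1=7  col gid=4
col: 3 vs 4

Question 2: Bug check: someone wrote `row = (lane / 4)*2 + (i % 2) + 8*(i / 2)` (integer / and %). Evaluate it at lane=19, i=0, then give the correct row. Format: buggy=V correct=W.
`(lane / 4)*2 + (i % 2) + 8*(i / 2)`[19,0]=>8
19: grp=4,tig=3
[0] (3*2+0,4) = (6,4)
row: 8 vs 6

buggy=8 correct=6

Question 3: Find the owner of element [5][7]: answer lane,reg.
30,1

c: 7->gid=7  r: 5->tid=2,i&1=1
L=7*4+2=30  i=1=1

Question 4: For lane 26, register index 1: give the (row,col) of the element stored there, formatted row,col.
5,6

26: gid=6,tid=2
[1] (2*2+1,6) = (5,6)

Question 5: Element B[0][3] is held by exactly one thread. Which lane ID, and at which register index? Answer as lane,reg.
12,0

c: 3->gid=3  r: 0->tid=0,i&1=0
L=3*4+0=12  i=0=0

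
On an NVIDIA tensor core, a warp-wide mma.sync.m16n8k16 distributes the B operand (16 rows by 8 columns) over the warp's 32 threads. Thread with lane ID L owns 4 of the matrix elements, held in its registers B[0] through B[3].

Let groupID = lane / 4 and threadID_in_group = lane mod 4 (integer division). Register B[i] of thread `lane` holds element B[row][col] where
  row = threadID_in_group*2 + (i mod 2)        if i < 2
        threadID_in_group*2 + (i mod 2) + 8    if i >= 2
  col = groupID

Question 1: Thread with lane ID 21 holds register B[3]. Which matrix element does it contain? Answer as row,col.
11,5

L=21→G=21>>2=5, T=21&3=1
[3]→row 1·2+1+8=11  col G=5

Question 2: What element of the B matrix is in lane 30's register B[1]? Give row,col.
5,7

lane 30: grp=7 (30/4), tig=2 (30%4)
i=1: r=2*2+1+0=5, c=grp=7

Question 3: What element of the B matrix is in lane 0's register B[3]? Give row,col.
L=0=>grp=0>>2=0, tig=0&3=0
[3]=>row 0·2+1+8=9  col grp=0

9,0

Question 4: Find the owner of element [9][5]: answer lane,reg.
20,3

c=5⇒gr=5  r=9⇒Rb=1,th=0,odd=1
L=5*4+0=20  i=1*2+1=3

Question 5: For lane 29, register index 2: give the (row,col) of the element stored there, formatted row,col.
lane 29: grp=7 (29/4), tig=1 (29%4)
i=2: r=1*2+0+8=10, c=grp=7

10,7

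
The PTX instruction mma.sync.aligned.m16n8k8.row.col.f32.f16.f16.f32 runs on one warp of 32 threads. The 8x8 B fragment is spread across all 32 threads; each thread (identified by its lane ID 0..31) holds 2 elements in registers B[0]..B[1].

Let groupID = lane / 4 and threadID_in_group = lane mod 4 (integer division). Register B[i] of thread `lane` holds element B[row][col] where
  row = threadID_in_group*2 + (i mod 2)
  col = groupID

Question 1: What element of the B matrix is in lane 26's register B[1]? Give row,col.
5,6

L=26⇒gr=26>>2=6, th=26&3=2
[1]⇒row 2·2+1=5  col gr=6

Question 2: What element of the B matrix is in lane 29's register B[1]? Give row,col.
3,7

lane 29=>29/4=7, 29 mod 4=1
i=1  r:2·1+1=>3  c:7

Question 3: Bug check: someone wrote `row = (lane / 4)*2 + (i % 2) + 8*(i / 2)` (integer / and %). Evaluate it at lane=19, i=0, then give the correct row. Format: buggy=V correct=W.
`(lane / 4)*2 + (i % 2) + 8*(i / 2)`[19,0]→8
lane 19: G=4 (19/4), T=3 (19%4)
i=0: r=3*2+0=6, c=G=4
row: 8 vs 6

buggy=8 correct=6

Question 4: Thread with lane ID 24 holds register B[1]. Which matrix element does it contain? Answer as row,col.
lane 24: grp=6 (24/4), tig=0 (24%4)
i=1: r=0*2+1=1, c=grp=6

1,6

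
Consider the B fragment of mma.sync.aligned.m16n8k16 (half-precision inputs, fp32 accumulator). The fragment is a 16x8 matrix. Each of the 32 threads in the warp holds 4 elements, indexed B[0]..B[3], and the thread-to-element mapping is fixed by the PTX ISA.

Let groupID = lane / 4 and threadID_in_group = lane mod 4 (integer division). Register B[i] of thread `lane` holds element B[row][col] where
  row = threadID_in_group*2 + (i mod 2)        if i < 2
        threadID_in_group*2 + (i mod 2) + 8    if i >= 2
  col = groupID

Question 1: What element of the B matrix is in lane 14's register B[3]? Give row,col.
13,3

lane 14: gid=3 (14/4), tid=2 (14%4)
i=3: r=2*2+1+8=13, c=gid=3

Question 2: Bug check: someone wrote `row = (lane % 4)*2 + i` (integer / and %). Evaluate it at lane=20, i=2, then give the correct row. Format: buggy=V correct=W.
buggy=2 correct=8

`(lane % 4)*2 + i`[20,2]->2
lane 20->20/4=5, 20 mod 4=0
i=2  r:2·0+0+8->8  c:5
row: 2 vs 8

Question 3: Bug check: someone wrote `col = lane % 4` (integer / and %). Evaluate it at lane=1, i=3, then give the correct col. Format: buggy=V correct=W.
buggy=1 correct=0

`lane % 4`[1,3]⇒1
L=1⇒gr=1>>2=0, th=1&3=1
[3]⇒row 1·2+1+8=11  col gr=0
col: 1 vs 0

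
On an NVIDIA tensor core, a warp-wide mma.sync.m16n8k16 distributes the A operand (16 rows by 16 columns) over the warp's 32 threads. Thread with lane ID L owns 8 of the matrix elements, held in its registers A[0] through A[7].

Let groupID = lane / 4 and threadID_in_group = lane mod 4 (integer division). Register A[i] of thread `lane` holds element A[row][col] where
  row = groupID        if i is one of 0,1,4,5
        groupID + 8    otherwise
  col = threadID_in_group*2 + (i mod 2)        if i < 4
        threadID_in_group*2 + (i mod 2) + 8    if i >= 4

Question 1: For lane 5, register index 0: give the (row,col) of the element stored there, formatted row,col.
1,2

lane 5: gid=1 (5/4), tid=1 (5%4)
i=0: r=1+0=1, c=1*2+0+0=2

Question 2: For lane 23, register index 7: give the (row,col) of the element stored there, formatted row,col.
13,15

lane 23->23/4=5, 23 mod 4=3
i=7  r:5+8->13  c:2·3+1+8->15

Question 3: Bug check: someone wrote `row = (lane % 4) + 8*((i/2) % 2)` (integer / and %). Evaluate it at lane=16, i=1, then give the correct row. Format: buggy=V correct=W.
`(lane % 4) + 8*((i/2) % 2)`[16,1]->0
lane 16->16/4=4, 16 mod 4=0
i=1  r:4+0->4  c:2·0+1+0->1
row: 0 vs 4

buggy=0 correct=4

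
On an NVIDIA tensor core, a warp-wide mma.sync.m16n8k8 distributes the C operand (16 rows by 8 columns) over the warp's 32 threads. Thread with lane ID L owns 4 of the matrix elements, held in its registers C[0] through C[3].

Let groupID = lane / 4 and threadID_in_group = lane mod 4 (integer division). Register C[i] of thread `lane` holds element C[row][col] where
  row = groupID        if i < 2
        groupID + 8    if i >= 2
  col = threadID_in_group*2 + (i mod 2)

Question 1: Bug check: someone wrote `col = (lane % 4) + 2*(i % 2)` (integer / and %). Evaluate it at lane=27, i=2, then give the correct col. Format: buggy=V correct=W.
`(lane % 4) + 2*(i % 2)`[27,2]⇒3
L=27⇒gr=27>>2=6, th=27&3=3
[2]⇒row 6+8=14  col 3·2+0=6
col: 3 vs 6

buggy=3 correct=6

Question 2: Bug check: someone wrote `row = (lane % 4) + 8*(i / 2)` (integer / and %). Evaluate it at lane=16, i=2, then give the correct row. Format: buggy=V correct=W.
buggy=8 correct=12

`(lane % 4) + 8*(i / 2)`[16,2]->8
lane 16->16/4=4, 16 mod 4=0
i=2  r:4+8->12  c:2·0+0->0
row: 8 vs 12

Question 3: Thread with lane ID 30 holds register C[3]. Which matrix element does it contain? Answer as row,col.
15,5

lane 30: gr=7 (30/4), th=2 (30%4)
i=3: r=7+8=15, c=2*2+1=5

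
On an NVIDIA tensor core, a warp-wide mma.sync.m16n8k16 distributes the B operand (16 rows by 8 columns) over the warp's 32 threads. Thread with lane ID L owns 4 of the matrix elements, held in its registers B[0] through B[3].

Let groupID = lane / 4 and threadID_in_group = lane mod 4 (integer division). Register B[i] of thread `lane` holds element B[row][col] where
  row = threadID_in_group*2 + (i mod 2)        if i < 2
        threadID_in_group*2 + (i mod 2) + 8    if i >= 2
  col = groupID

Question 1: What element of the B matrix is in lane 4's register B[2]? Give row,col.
8,1

4: grp=1,tig=0
[2] (0*2+0+8,1) = (8,1)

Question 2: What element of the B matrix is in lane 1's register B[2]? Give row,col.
10,0

1: G=0,T=1
[2] (1*2+0+8,0) = (10,0)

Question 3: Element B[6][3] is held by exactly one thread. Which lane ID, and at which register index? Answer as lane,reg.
15,0

c:3=>grp=3  r:6=>rB=0,tig=3,lo=0
L=3*4+3=15  i=0*2+0=0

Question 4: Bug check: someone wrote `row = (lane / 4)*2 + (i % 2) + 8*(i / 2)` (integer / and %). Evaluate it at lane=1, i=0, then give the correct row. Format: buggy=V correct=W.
`(lane / 4)*2 + (i % 2) + 8*(i / 2)`[1,0]->0
1: gid=0,tid=1
[0] (1*2+0+0,0) = (2,0)
row: 0 vs 2

buggy=0 correct=2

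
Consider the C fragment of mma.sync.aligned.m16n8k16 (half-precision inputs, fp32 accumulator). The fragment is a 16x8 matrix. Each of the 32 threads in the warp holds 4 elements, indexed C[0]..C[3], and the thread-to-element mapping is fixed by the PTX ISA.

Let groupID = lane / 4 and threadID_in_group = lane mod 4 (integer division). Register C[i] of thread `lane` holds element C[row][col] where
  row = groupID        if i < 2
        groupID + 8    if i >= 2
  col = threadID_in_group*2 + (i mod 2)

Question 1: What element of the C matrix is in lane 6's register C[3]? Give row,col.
6: gr=1,th=2
[3] (1+8,2*2+1) = (9,5)

9,5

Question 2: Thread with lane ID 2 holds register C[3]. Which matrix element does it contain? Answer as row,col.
8,5

lane 2: gr=0 (2/4), th=2 (2%4)
i=3: r=0+8=8, c=2*2+1=5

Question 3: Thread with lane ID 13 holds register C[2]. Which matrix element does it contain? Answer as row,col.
11,2

13: gid=3,tid=1
[2] (3+8,1*2+0) = (11,2)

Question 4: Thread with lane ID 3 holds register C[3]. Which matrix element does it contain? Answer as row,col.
L=3⇒gr=3>>2=0, th=3&3=3
[3]⇒row 0+8=8  col 3·2+1=7

8,7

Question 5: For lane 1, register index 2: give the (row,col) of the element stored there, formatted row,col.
1: g=0,t=1
[2] (0+8,1*2+0) = (8,2)

8,2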